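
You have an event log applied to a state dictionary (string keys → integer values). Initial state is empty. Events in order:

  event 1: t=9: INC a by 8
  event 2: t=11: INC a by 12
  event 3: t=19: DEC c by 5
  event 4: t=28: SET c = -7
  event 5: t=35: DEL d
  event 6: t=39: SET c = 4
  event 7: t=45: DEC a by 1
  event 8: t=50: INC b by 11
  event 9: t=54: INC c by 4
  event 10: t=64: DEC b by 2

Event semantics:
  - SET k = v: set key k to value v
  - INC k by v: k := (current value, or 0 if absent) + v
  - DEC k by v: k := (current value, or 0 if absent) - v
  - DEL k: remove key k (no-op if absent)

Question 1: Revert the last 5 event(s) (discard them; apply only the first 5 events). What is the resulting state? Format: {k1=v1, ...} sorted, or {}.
Answer: {a=20, c=-7}

Derivation:
Keep first 5 events (discard last 5):
  after event 1 (t=9: INC a by 8): {a=8}
  after event 2 (t=11: INC a by 12): {a=20}
  after event 3 (t=19: DEC c by 5): {a=20, c=-5}
  after event 4 (t=28: SET c = -7): {a=20, c=-7}
  after event 5 (t=35: DEL d): {a=20, c=-7}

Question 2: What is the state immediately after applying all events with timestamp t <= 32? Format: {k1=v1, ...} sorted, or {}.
Apply events with t <= 32 (4 events):
  after event 1 (t=9: INC a by 8): {a=8}
  after event 2 (t=11: INC a by 12): {a=20}
  after event 3 (t=19: DEC c by 5): {a=20, c=-5}
  after event 4 (t=28: SET c = -7): {a=20, c=-7}

Answer: {a=20, c=-7}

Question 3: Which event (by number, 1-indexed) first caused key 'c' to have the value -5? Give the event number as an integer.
Looking for first event where c becomes -5:
  event 3: c (absent) -> -5  <-- first match

Answer: 3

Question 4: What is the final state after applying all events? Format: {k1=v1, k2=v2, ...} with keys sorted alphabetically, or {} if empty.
  after event 1 (t=9: INC a by 8): {a=8}
  after event 2 (t=11: INC a by 12): {a=20}
  after event 3 (t=19: DEC c by 5): {a=20, c=-5}
  after event 4 (t=28: SET c = -7): {a=20, c=-7}
  after event 5 (t=35: DEL d): {a=20, c=-7}
  after event 6 (t=39: SET c = 4): {a=20, c=4}
  after event 7 (t=45: DEC a by 1): {a=19, c=4}
  after event 8 (t=50: INC b by 11): {a=19, b=11, c=4}
  after event 9 (t=54: INC c by 4): {a=19, b=11, c=8}
  after event 10 (t=64: DEC b by 2): {a=19, b=9, c=8}

Answer: {a=19, b=9, c=8}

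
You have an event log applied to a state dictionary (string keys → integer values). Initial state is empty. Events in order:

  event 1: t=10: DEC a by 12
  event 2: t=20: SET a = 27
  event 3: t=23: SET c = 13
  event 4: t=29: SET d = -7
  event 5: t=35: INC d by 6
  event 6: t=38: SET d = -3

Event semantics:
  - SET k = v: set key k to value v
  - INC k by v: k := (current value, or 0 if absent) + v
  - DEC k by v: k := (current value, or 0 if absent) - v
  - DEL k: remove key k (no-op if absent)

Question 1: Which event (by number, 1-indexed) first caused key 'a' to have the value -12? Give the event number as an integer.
Looking for first event where a becomes -12:
  event 1: a (absent) -> -12  <-- first match

Answer: 1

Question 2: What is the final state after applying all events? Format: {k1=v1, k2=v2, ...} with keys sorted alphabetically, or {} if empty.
  after event 1 (t=10: DEC a by 12): {a=-12}
  after event 2 (t=20: SET a = 27): {a=27}
  after event 3 (t=23: SET c = 13): {a=27, c=13}
  after event 4 (t=29: SET d = -7): {a=27, c=13, d=-7}
  after event 5 (t=35: INC d by 6): {a=27, c=13, d=-1}
  after event 6 (t=38: SET d = -3): {a=27, c=13, d=-3}

Answer: {a=27, c=13, d=-3}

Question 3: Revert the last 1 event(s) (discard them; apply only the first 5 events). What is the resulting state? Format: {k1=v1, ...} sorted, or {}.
Keep first 5 events (discard last 1):
  after event 1 (t=10: DEC a by 12): {a=-12}
  after event 2 (t=20: SET a = 27): {a=27}
  after event 3 (t=23: SET c = 13): {a=27, c=13}
  after event 4 (t=29: SET d = -7): {a=27, c=13, d=-7}
  after event 5 (t=35: INC d by 6): {a=27, c=13, d=-1}

Answer: {a=27, c=13, d=-1}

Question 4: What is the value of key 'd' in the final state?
Answer: -3

Derivation:
Track key 'd' through all 6 events:
  event 1 (t=10: DEC a by 12): d unchanged
  event 2 (t=20: SET a = 27): d unchanged
  event 3 (t=23: SET c = 13): d unchanged
  event 4 (t=29: SET d = -7): d (absent) -> -7
  event 5 (t=35: INC d by 6): d -7 -> -1
  event 6 (t=38: SET d = -3): d -1 -> -3
Final: d = -3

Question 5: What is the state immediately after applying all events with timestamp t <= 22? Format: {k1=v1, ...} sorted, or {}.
Answer: {a=27}

Derivation:
Apply events with t <= 22 (2 events):
  after event 1 (t=10: DEC a by 12): {a=-12}
  after event 2 (t=20: SET a = 27): {a=27}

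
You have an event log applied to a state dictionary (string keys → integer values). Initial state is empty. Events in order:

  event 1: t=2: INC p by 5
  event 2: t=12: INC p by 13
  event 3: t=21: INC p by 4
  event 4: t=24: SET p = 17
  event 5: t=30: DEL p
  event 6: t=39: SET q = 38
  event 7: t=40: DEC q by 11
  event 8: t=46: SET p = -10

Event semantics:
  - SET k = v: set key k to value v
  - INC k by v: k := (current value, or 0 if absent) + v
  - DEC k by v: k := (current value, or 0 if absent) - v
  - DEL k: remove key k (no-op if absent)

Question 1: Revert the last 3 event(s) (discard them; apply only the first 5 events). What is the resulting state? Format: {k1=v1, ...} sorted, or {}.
Answer: {}

Derivation:
Keep first 5 events (discard last 3):
  after event 1 (t=2: INC p by 5): {p=5}
  after event 2 (t=12: INC p by 13): {p=18}
  after event 3 (t=21: INC p by 4): {p=22}
  after event 4 (t=24: SET p = 17): {p=17}
  after event 5 (t=30: DEL p): {}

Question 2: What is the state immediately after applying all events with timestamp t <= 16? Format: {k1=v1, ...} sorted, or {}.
Answer: {p=18}

Derivation:
Apply events with t <= 16 (2 events):
  after event 1 (t=2: INC p by 5): {p=5}
  after event 2 (t=12: INC p by 13): {p=18}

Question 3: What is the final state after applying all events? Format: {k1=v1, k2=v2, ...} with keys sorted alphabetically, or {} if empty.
  after event 1 (t=2: INC p by 5): {p=5}
  after event 2 (t=12: INC p by 13): {p=18}
  after event 3 (t=21: INC p by 4): {p=22}
  after event 4 (t=24: SET p = 17): {p=17}
  after event 5 (t=30: DEL p): {}
  after event 6 (t=39: SET q = 38): {q=38}
  after event 7 (t=40: DEC q by 11): {q=27}
  after event 8 (t=46: SET p = -10): {p=-10, q=27}

Answer: {p=-10, q=27}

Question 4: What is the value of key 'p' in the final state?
Track key 'p' through all 8 events:
  event 1 (t=2: INC p by 5): p (absent) -> 5
  event 2 (t=12: INC p by 13): p 5 -> 18
  event 3 (t=21: INC p by 4): p 18 -> 22
  event 4 (t=24: SET p = 17): p 22 -> 17
  event 5 (t=30: DEL p): p 17 -> (absent)
  event 6 (t=39: SET q = 38): p unchanged
  event 7 (t=40: DEC q by 11): p unchanged
  event 8 (t=46: SET p = -10): p (absent) -> -10
Final: p = -10

Answer: -10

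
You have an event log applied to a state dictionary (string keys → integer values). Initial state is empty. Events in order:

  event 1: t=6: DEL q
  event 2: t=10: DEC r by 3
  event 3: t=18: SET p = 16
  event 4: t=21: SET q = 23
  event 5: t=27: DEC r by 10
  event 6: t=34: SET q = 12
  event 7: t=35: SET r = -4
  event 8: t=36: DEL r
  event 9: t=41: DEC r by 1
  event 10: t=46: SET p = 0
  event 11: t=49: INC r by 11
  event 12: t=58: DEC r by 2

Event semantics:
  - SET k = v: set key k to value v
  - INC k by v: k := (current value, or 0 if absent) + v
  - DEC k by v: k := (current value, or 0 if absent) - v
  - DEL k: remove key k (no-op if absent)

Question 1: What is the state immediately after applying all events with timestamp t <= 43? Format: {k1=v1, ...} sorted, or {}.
Apply events with t <= 43 (9 events):
  after event 1 (t=6: DEL q): {}
  after event 2 (t=10: DEC r by 3): {r=-3}
  after event 3 (t=18: SET p = 16): {p=16, r=-3}
  after event 4 (t=21: SET q = 23): {p=16, q=23, r=-3}
  after event 5 (t=27: DEC r by 10): {p=16, q=23, r=-13}
  after event 6 (t=34: SET q = 12): {p=16, q=12, r=-13}
  after event 7 (t=35: SET r = -4): {p=16, q=12, r=-4}
  after event 8 (t=36: DEL r): {p=16, q=12}
  after event 9 (t=41: DEC r by 1): {p=16, q=12, r=-1}

Answer: {p=16, q=12, r=-1}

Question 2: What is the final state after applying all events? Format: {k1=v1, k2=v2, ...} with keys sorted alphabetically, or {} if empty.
Answer: {p=0, q=12, r=8}

Derivation:
  after event 1 (t=6: DEL q): {}
  after event 2 (t=10: DEC r by 3): {r=-3}
  after event 3 (t=18: SET p = 16): {p=16, r=-3}
  after event 4 (t=21: SET q = 23): {p=16, q=23, r=-3}
  after event 5 (t=27: DEC r by 10): {p=16, q=23, r=-13}
  after event 6 (t=34: SET q = 12): {p=16, q=12, r=-13}
  after event 7 (t=35: SET r = -4): {p=16, q=12, r=-4}
  after event 8 (t=36: DEL r): {p=16, q=12}
  after event 9 (t=41: DEC r by 1): {p=16, q=12, r=-1}
  after event 10 (t=46: SET p = 0): {p=0, q=12, r=-1}
  after event 11 (t=49: INC r by 11): {p=0, q=12, r=10}
  after event 12 (t=58: DEC r by 2): {p=0, q=12, r=8}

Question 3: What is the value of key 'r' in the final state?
Answer: 8

Derivation:
Track key 'r' through all 12 events:
  event 1 (t=6: DEL q): r unchanged
  event 2 (t=10: DEC r by 3): r (absent) -> -3
  event 3 (t=18: SET p = 16): r unchanged
  event 4 (t=21: SET q = 23): r unchanged
  event 5 (t=27: DEC r by 10): r -3 -> -13
  event 6 (t=34: SET q = 12): r unchanged
  event 7 (t=35: SET r = -4): r -13 -> -4
  event 8 (t=36: DEL r): r -4 -> (absent)
  event 9 (t=41: DEC r by 1): r (absent) -> -1
  event 10 (t=46: SET p = 0): r unchanged
  event 11 (t=49: INC r by 11): r -1 -> 10
  event 12 (t=58: DEC r by 2): r 10 -> 8
Final: r = 8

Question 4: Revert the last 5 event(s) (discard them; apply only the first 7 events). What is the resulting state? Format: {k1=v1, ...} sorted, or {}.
Keep first 7 events (discard last 5):
  after event 1 (t=6: DEL q): {}
  after event 2 (t=10: DEC r by 3): {r=-3}
  after event 3 (t=18: SET p = 16): {p=16, r=-3}
  after event 4 (t=21: SET q = 23): {p=16, q=23, r=-3}
  after event 5 (t=27: DEC r by 10): {p=16, q=23, r=-13}
  after event 6 (t=34: SET q = 12): {p=16, q=12, r=-13}
  after event 7 (t=35: SET r = -4): {p=16, q=12, r=-4}

Answer: {p=16, q=12, r=-4}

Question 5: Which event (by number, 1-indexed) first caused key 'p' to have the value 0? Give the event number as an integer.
Looking for first event where p becomes 0:
  event 3: p = 16
  event 4: p = 16
  event 5: p = 16
  event 6: p = 16
  event 7: p = 16
  event 8: p = 16
  event 9: p = 16
  event 10: p 16 -> 0  <-- first match

Answer: 10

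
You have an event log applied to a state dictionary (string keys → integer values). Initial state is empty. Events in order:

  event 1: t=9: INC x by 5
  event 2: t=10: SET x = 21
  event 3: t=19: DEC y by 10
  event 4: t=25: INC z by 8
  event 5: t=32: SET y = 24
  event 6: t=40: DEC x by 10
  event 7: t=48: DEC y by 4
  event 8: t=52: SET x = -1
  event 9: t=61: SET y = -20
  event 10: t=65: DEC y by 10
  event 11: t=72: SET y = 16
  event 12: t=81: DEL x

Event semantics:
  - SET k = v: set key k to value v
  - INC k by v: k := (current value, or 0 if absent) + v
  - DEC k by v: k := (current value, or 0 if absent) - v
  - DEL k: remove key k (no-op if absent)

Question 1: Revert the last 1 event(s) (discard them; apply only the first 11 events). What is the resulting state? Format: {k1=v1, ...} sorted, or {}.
Keep first 11 events (discard last 1):
  after event 1 (t=9: INC x by 5): {x=5}
  after event 2 (t=10: SET x = 21): {x=21}
  after event 3 (t=19: DEC y by 10): {x=21, y=-10}
  after event 4 (t=25: INC z by 8): {x=21, y=-10, z=8}
  after event 5 (t=32: SET y = 24): {x=21, y=24, z=8}
  after event 6 (t=40: DEC x by 10): {x=11, y=24, z=8}
  after event 7 (t=48: DEC y by 4): {x=11, y=20, z=8}
  after event 8 (t=52: SET x = -1): {x=-1, y=20, z=8}
  after event 9 (t=61: SET y = -20): {x=-1, y=-20, z=8}
  after event 10 (t=65: DEC y by 10): {x=-1, y=-30, z=8}
  after event 11 (t=72: SET y = 16): {x=-1, y=16, z=8}

Answer: {x=-1, y=16, z=8}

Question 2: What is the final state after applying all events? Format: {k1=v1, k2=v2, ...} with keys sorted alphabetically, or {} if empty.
  after event 1 (t=9: INC x by 5): {x=5}
  after event 2 (t=10: SET x = 21): {x=21}
  after event 3 (t=19: DEC y by 10): {x=21, y=-10}
  after event 4 (t=25: INC z by 8): {x=21, y=-10, z=8}
  after event 5 (t=32: SET y = 24): {x=21, y=24, z=8}
  after event 6 (t=40: DEC x by 10): {x=11, y=24, z=8}
  after event 7 (t=48: DEC y by 4): {x=11, y=20, z=8}
  after event 8 (t=52: SET x = -1): {x=-1, y=20, z=8}
  after event 9 (t=61: SET y = -20): {x=-1, y=-20, z=8}
  after event 10 (t=65: DEC y by 10): {x=-1, y=-30, z=8}
  after event 11 (t=72: SET y = 16): {x=-1, y=16, z=8}
  after event 12 (t=81: DEL x): {y=16, z=8}

Answer: {y=16, z=8}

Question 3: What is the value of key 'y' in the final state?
Answer: 16

Derivation:
Track key 'y' through all 12 events:
  event 1 (t=9: INC x by 5): y unchanged
  event 2 (t=10: SET x = 21): y unchanged
  event 3 (t=19: DEC y by 10): y (absent) -> -10
  event 4 (t=25: INC z by 8): y unchanged
  event 5 (t=32: SET y = 24): y -10 -> 24
  event 6 (t=40: DEC x by 10): y unchanged
  event 7 (t=48: DEC y by 4): y 24 -> 20
  event 8 (t=52: SET x = -1): y unchanged
  event 9 (t=61: SET y = -20): y 20 -> -20
  event 10 (t=65: DEC y by 10): y -20 -> -30
  event 11 (t=72: SET y = 16): y -30 -> 16
  event 12 (t=81: DEL x): y unchanged
Final: y = 16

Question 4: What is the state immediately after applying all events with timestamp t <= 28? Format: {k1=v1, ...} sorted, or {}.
Answer: {x=21, y=-10, z=8}

Derivation:
Apply events with t <= 28 (4 events):
  after event 1 (t=9: INC x by 5): {x=5}
  after event 2 (t=10: SET x = 21): {x=21}
  after event 3 (t=19: DEC y by 10): {x=21, y=-10}
  after event 4 (t=25: INC z by 8): {x=21, y=-10, z=8}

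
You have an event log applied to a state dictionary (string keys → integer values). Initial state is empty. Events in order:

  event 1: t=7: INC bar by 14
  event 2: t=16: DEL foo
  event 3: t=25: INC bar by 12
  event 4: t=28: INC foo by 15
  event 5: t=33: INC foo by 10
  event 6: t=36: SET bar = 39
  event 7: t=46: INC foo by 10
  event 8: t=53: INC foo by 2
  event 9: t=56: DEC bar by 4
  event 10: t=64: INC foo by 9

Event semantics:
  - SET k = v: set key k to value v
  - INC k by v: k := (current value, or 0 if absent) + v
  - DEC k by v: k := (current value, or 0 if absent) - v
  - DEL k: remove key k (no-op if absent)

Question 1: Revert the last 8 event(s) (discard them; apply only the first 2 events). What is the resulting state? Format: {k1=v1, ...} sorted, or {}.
Keep first 2 events (discard last 8):
  after event 1 (t=7: INC bar by 14): {bar=14}
  after event 2 (t=16: DEL foo): {bar=14}

Answer: {bar=14}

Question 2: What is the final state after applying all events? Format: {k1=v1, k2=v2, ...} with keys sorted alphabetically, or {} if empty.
  after event 1 (t=7: INC bar by 14): {bar=14}
  after event 2 (t=16: DEL foo): {bar=14}
  after event 3 (t=25: INC bar by 12): {bar=26}
  after event 4 (t=28: INC foo by 15): {bar=26, foo=15}
  after event 5 (t=33: INC foo by 10): {bar=26, foo=25}
  after event 6 (t=36: SET bar = 39): {bar=39, foo=25}
  after event 7 (t=46: INC foo by 10): {bar=39, foo=35}
  after event 8 (t=53: INC foo by 2): {bar=39, foo=37}
  after event 9 (t=56: DEC bar by 4): {bar=35, foo=37}
  after event 10 (t=64: INC foo by 9): {bar=35, foo=46}

Answer: {bar=35, foo=46}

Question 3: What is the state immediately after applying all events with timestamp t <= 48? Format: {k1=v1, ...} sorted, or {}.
Apply events with t <= 48 (7 events):
  after event 1 (t=7: INC bar by 14): {bar=14}
  after event 2 (t=16: DEL foo): {bar=14}
  after event 3 (t=25: INC bar by 12): {bar=26}
  after event 4 (t=28: INC foo by 15): {bar=26, foo=15}
  after event 5 (t=33: INC foo by 10): {bar=26, foo=25}
  after event 6 (t=36: SET bar = 39): {bar=39, foo=25}
  after event 7 (t=46: INC foo by 10): {bar=39, foo=35}

Answer: {bar=39, foo=35}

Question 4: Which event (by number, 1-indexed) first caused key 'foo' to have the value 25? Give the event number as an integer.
Answer: 5

Derivation:
Looking for first event where foo becomes 25:
  event 4: foo = 15
  event 5: foo 15 -> 25  <-- first match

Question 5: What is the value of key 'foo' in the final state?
Answer: 46

Derivation:
Track key 'foo' through all 10 events:
  event 1 (t=7: INC bar by 14): foo unchanged
  event 2 (t=16: DEL foo): foo (absent) -> (absent)
  event 3 (t=25: INC bar by 12): foo unchanged
  event 4 (t=28: INC foo by 15): foo (absent) -> 15
  event 5 (t=33: INC foo by 10): foo 15 -> 25
  event 6 (t=36: SET bar = 39): foo unchanged
  event 7 (t=46: INC foo by 10): foo 25 -> 35
  event 8 (t=53: INC foo by 2): foo 35 -> 37
  event 9 (t=56: DEC bar by 4): foo unchanged
  event 10 (t=64: INC foo by 9): foo 37 -> 46
Final: foo = 46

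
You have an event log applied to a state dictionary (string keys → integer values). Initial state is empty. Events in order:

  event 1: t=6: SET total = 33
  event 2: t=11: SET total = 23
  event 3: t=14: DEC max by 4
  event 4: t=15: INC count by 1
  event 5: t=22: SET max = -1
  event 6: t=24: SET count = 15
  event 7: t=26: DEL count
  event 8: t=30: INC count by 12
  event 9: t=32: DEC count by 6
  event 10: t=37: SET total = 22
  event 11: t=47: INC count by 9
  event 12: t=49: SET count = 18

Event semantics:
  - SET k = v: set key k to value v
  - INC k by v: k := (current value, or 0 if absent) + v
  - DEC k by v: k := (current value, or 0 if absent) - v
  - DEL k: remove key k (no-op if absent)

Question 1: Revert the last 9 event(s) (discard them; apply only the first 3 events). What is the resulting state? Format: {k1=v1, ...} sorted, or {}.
Keep first 3 events (discard last 9):
  after event 1 (t=6: SET total = 33): {total=33}
  after event 2 (t=11: SET total = 23): {total=23}
  after event 3 (t=14: DEC max by 4): {max=-4, total=23}

Answer: {max=-4, total=23}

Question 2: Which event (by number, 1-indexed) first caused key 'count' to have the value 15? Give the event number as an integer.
Answer: 6

Derivation:
Looking for first event where count becomes 15:
  event 4: count = 1
  event 5: count = 1
  event 6: count 1 -> 15  <-- first match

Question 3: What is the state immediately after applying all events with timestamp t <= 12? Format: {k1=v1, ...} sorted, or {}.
Apply events with t <= 12 (2 events):
  after event 1 (t=6: SET total = 33): {total=33}
  after event 2 (t=11: SET total = 23): {total=23}

Answer: {total=23}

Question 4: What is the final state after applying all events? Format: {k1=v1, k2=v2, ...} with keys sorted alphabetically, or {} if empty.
  after event 1 (t=6: SET total = 33): {total=33}
  after event 2 (t=11: SET total = 23): {total=23}
  after event 3 (t=14: DEC max by 4): {max=-4, total=23}
  after event 4 (t=15: INC count by 1): {count=1, max=-4, total=23}
  after event 5 (t=22: SET max = -1): {count=1, max=-1, total=23}
  after event 6 (t=24: SET count = 15): {count=15, max=-1, total=23}
  after event 7 (t=26: DEL count): {max=-1, total=23}
  after event 8 (t=30: INC count by 12): {count=12, max=-1, total=23}
  after event 9 (t=32: DEC count by 6): {count=6, max=-1, total=23}
  after event 10 (t=37: SET total = 22): {count=6, max=-1, total=22}
  after event 11 (t=47: INC count by 9): {count=15, max=-1, total=22}
  after event 12 (t=49: SET count = 18): {count=18, max=-1, total=22}

Answer: {count=18, max=-1, total=22}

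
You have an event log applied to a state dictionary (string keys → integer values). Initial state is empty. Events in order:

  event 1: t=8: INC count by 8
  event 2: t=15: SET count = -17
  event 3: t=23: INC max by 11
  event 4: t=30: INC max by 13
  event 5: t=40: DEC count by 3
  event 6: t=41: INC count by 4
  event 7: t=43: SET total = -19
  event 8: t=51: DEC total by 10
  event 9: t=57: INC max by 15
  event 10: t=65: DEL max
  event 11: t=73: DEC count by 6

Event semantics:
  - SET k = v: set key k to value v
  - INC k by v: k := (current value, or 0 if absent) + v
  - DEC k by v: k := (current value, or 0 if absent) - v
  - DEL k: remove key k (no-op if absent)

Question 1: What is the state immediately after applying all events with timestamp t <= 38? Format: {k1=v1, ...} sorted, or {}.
Answer: {count=-17, max=24}

Derivation:
Apply events with t <= 38 (4 events):
  after event 1 (t=8: INC count by 8): {count=8}
  after event 2 (t=15: SET count = -17): {count=-17}
  after event 3 (t=23: INC max by 11): {count=-17, max=11}
  after event 4 (t=30: INC max by 13): {count=-17, max=24}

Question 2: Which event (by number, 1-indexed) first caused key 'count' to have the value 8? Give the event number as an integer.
Looking for first event where count becomes 8:
  event 1: count (absent) -> 8  <-- first match

Answer: 1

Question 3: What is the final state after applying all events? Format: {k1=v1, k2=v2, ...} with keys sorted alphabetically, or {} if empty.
  after event 1 (t=8: INC count by 8): {count=8}
  after event 2 (t=15: SET count = -17): {count=-17}
  after event 3 (t=23: INC max by 11): {count=-17, max=11}
  after event 4 (t=30: INC max by 13): {count=-17, max=24}
  after event 5 (t=40: DEC count by 3): {count=-20, max=24}
  after event 6 (t=41: INC count by 4): {count=-16, max=24}
  after event 7 (t=43: SET total = -19): {count=-16, max=24, total=-19}
  after event 8 (t=51: DEC total by 10): {count=-16, max=24, total=-29}
  after event 9 (t=57: INC max by 15): {count=-16, max=39, total=-29}
  after event 10 (t=65: DEL max): {count=-16, total=-29}
  after event 11 (t=73: DEC count by 6): {count=-22, total=-29}

Answer: {count=-22, total=-29}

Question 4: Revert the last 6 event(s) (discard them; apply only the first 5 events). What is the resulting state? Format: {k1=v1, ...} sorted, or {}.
Answer: {count=-20, max=24}

Derivation:
Keep first 5 events (discard last 6):
  after event 1 (t=8: INC count by 8): {count=8}
  after event 2 (t=15: SET count = -17): {count=-17}
  after event 3 (t=23: INC max by 11): {count=-17, max=11}
  after event 4 (t=30: INC max by 13): {count=-17, max=24}
  after event 5 (t=40: DEC count by 3): {count=-20, max=24}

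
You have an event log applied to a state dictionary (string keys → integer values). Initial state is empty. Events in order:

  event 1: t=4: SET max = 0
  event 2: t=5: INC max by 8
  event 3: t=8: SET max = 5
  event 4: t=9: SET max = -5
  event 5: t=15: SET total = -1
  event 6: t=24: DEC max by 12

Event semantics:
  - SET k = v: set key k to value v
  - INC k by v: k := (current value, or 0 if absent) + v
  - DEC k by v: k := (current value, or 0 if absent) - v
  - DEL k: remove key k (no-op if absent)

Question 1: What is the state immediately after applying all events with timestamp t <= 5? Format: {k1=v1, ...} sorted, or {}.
Apply events with t <= 5 (2 events):
  after event 1 (t=4: SET max = 0): {max=0}
  after event 2 (t=5: INC max by 8): {max=8}

Answer: {max=8}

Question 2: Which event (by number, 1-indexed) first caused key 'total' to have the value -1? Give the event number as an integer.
Looking for first event where total becomes -1:
  event 5: total (absent) -> -1  <-- first match

Answer: 5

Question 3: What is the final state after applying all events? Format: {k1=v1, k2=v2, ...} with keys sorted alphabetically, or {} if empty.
Answer: {max=-17, total=-1}

Derivation:
  after event 1 (t=4: SET max = 0): {max=0}
  after event 2 (t=5: INC max by 8): {max=8}
  after event 3 (t=8: SET max = 5): {max=5}
  after event 4 (t=9: SET max = -5): {max=-5}
  after event 5 (t=15: SET total = -1): {max=-5, total=-1}
  after event 6 (t=24: DEC max by 12): {max=-17, total=-1}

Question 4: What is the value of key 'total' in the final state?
Track key 'total' through all 6 events:
  event 1 (t=4: SET max = 0): total unchanged
  event 2 (t=5: INC max by 8): total unchanged
  event 3 (t=8: SET max = 5): total unchanged
  event 4 (t=9: SET max = -5): total unchanged
  event 5 (t=15: SET total = -1): total (absent) -> -1
  event 6 (t=24: DEC max by 12): total unchanged
Final: total = -1

Answer: -1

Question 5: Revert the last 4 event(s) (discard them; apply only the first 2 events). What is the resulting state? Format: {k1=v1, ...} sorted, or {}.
Keep first 2 events (discard last 4):
  after event 1 (t=4: SET max = 0): {max=0}
  after event 2 (t=5: INC max by 8): {max=8}

Answer: {max=8}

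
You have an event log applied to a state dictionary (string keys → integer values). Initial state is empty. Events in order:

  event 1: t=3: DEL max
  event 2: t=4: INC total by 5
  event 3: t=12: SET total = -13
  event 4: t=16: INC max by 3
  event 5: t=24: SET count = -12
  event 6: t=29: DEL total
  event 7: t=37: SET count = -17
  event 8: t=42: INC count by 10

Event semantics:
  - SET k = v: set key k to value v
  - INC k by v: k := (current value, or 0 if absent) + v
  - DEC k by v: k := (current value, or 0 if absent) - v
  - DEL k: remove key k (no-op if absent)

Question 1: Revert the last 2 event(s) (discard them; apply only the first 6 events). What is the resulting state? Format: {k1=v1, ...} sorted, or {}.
Keep first 6 events (discard last 2):
  after event 1 (t=3: DEL max): {}
  after event 2 (t=4: INC total by 5): {total=5}
  after event 3 (t=12: SET total = -13): {total=-13}
  after event 4 (t=16: INC max by 3): {max=3, total=-13}
  after event 5 (t=24: SET count = -12): {count=-12, max=3, total=-13}
  after event 6 (t=29: DEL total): {count=-12, max=3}

Answer: {count=-12, max=3}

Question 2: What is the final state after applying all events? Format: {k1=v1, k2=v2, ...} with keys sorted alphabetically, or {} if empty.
Answer: {count=-7, max=3}

Derivation:
  after event 1 (t=3: DEL max): {}
  after event 2 (t=4: INC total by 5): {total=5}
  after event 3 (t=12: SET total = -13): {total=-13}
  after event 4 (t=16: INC max by 3): {max=3, total=-13}
  after event 5 (t=24: SET count = -12): {count=-12, max=3, total=-13}
  after event 6 (t=29: DEL total): {count=-12, max=3}
  after event 7 (t=37: SET count = -17): {count=-17, max=3}
  after event 8 (t=42: INC count by 10): {count=-7, max=3}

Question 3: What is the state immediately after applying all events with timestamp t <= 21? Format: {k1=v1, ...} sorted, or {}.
Apply events with t <= 21 (4 events):
  after event 1 (t=3: DEL max): {}
  after event 2 (t=4: INC total by 5): {total=5}
  after event 3 (t=12: SET total = -13): {total=-13}
  after event 4 (t=16: INC max by 3): {max=3, total=-13}

Answer: {max=3, total=-13}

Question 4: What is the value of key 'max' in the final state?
Answer: 3

Derivation:
Track key 'max' through all 8 events:
  event 1 (t=3: DEL max): max (absent) -> (absent)
  event 2 (t=4: INC total by 5): max unchanged
  event 3 (t=12: SET total = -13): max unchanged
  event 4 (t=16: INC max by 3): max (absent) -> 3
  event 5 (t=24: SET count = -12): max unchanged
  event 6 (t=29: DEL total): max unchanged
  event 7 (t=37: SET count = -17): max unchanged
  event 8 (t=42: INC count by 10): max unchanged
Final: max = 3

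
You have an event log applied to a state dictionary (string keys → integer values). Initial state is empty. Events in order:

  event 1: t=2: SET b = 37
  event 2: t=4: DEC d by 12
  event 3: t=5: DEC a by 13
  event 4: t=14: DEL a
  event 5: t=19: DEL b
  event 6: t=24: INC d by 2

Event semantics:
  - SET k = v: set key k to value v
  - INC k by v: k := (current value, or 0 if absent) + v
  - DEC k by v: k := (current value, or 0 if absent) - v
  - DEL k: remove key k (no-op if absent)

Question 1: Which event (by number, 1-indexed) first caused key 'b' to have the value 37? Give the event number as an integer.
Answer: 1

Derivation:
Looking for first event where b becomes 37:
  event 1: b (absent) -> 37  <-- first match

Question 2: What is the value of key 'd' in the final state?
Answer: -10

Derivation:
Track key 'd' through all 6 events:
  event 1 (t=2: SET b = 37): d unchanged
  event 2 (t=4: DEC d by 12): d (absent) -> -12
  event 3 (t=5: DEC a by 13): d unchanged
  event 4 (t=14: DEL a): d unchanged
  event 5 (t=19: DEL b): d unchanged
  event 6 (t=24: INC d by 2): d -12 -> -10
Final: d = -10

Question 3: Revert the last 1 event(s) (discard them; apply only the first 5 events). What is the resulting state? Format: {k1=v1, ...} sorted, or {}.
Keep first 5 events (discard last 1):
  after event 1 (t=2: SET b = 37): {b=37}
  after event 2 (t=4: DEC d by 12): {b=37, d=-12}
  after event 3 (t=5: DEC a by 13): {a=-13, b=37, d=-12}
  after event 4 (t=14: DEL a): {b=37, d=-12}
  after event 5 (t=19: DEL b): {d=-12}

Answer: {d=-12}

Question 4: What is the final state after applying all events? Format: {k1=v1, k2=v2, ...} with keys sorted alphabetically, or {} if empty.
Answer: {d=-10}

Derivation:
  after event 1 (t=2: SET b = 37): {b=37}
  after event 2 (t=4: DEC d by 12): {b=37, d=-12}
  after event 3 (t=5: DEC a by 13): {a=-13, b=37, d=-12}
  after event 4 (t=14: DEL a): {b=37, d=-12}
  after event 5 (t=19: DEL b): {d=-12}
  after event 6 (t=24: INC d by 2): {d=-10}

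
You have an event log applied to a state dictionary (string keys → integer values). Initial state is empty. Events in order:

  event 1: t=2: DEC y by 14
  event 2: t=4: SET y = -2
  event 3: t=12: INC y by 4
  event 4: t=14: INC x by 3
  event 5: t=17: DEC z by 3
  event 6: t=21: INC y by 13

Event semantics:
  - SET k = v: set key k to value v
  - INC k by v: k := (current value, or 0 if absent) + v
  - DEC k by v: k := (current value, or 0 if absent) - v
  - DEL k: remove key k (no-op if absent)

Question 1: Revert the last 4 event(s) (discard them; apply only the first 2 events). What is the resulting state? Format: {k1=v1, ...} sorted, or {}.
Answer: {y=-2}

Derivation:
Keep first 2 events (discard last 4):
  after event 1 (t=2: DEC y by 14): {y=-14}
  after event 2 (t=4: SET y = -2): {y=-2}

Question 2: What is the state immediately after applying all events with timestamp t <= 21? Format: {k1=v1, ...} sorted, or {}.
Answer: {x=3, y=15, z=-3}

Derivation:
Apply events with t <= 21 (6 events):
  after event 1 (t=2: DEC y by 14): {y=-14}
  after event 2 (t=4: SET y = -2): {y=-2}
  after event 3 (t=12: INC y by 4): {y=2}
  after event 4 (t=14: INC x by 3): {x=3, y=2}
  after event 5 (t=17: DEC z by 3): {x=3, y=2, z=-3}
  after event 6 (t=21: INC y by 13): {x=3, y=15, z=-3}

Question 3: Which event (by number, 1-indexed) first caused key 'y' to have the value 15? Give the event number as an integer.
Answer: 6

Derivation:
Looking for first event where y becomes 15:
  event 1: y = -14
  event 2: y = -2
  event 3: y = 2
  event 4: y = 2
  event 5: y = 2
  event 6: y 2 -> 15  <-- first match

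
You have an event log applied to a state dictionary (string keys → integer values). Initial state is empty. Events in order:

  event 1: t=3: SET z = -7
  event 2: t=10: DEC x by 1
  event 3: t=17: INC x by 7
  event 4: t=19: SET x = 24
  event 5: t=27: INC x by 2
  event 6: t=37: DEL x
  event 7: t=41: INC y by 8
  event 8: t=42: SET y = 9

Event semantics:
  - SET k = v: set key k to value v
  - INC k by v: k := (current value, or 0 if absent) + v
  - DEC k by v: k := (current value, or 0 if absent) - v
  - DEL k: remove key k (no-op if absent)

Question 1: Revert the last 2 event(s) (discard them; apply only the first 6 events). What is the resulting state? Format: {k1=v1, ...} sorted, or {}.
Keep first 6 events (discard last 2):
  after event 1 (t=3: SET z = -7): {z=-7}
  after event 2 (t=10: DEC x by 1): {x=-1, z=-7}
  after event 3 (t=17: INC x by 7): {x=6, z=-7}
  after event 4 (t=19: SET x = 24): {x=24, z=-7}
  after event 5 (t=27: INC x by 2): {x=26, z=-7}
  after event 6 (t=37: DEL x): {z=-7}

Answer: {z=-7}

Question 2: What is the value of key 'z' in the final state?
Track key 'z' through all 8 events:
  event 1 (t=3: SET z = -7): z (absent) -> -7
  event 2 (t=10: DEC x by 1): z unchanged
  event 3 (t=17: INC x by 7): z unchanged
  event 4 (t=19: SET x = 24): z unchanged
  event 5 (t=27: INC x by 2): z unchanged
  event 6 (t=37: DEL x): z unchanged
  event 7 (t=41: INC y by 8): z unchanged
  event 8 (t=42: SET y = 9): z unchanged
Final: z = -7

Answer: -7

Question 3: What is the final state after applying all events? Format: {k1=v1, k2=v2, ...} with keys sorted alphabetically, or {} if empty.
  after event 1 (t=3: SET z = -7): {z=-7}
  after event 2 (t=10: DEC x by 1): {x=-1, z=-7}
  after event 3 (t=17: INC x by 7): {x=6, z=-7}
  after event 4 (t=19: SET x = 24): {x=24, z=-7}
  after event 5 (t=27: INC x by 2): {x=26, z=-7}
  after event 6 (t=37: DEL x): {z=-7}
  after event 7 (t=41: INC y by 8): {y=8, z=-7}
  after event 8 (t=42: SET y = 9): {y=9, z=-7}

Answer: {y=9, z=-7}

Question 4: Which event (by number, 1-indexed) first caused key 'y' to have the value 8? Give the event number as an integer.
Looking for first event where y becomes 8:
  event 7: y (absent) -> 8  <-- first match

Answer: 7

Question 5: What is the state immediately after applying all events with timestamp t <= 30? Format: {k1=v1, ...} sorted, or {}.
Apply events with t <= 30 (5 events):
  after event 1 (t=3: SET z = -7): {z=-7}
  after event 2 (t=10: DEC x by 1): {x=-1, z=-7}
  after event 3 (t=17: INC x by 7): {x=6, z=-7}
  after event 4 (t=19: SET x = 24): {x=24, z=-7}
  after event 5 (t=27: INC x by 2): {x=26, z=-7}

Answer: {x=26, z=-7}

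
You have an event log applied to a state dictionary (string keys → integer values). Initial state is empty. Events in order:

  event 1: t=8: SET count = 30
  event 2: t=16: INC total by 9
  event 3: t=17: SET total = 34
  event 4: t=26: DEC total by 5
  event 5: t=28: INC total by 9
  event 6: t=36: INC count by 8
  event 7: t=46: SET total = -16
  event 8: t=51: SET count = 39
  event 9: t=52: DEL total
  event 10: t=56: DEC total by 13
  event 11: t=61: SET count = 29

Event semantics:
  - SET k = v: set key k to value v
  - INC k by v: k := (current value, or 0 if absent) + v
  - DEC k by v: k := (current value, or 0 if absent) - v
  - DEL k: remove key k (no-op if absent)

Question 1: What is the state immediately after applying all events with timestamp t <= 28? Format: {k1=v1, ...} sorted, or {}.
Answer: {count=30, total=38}

Derivation:
Apply events with t <= 28 (5 events):
  after event 1 (t=8: SET count = 30): {count=30}
  after event 2 (t=16: INC total by 9): {count=30, total=9}
  after event 3 (t=17: SET total = 34): {count=30, total=34}
  after event 4 (t=26: DEC total by 5): {count=30, total=29}
  after event 5 (t=28: INC total by 9): {count=30, total=38}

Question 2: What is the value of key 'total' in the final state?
Answer: -13

Derivation:
Track key 'total' through all 11 events:
  event 1 (t=8: SET count = 30): total unchanged
  event 2 (t=16: INC total by 9): total (absent) -> 9
  event 3 (t=17: SET total = 34): total 9 -> 34
  event 4 (t=26: DEC total by 5): total 34 -> 29
  event 5 (t=28: INC total by 9): total 29 -> 38
  event 6 (t=36: INC count by 8): total unchanged
  event 7 (t=46: SET total = -16): total 38 -> -16
  event 8 (t=51: SET count = 39): total unchanged
  event 9 (t=52: DEL total): total -16 -> (absent)
  event 10 (t=56: DEC total by 13): total (absent) -> -13
  event 11 (t=61: SET count = 29): total unchanged
Final: total = -13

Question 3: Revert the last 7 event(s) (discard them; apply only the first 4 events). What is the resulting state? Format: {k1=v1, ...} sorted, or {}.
Keep first 4 events (discard last 7):
  after event 1 (t=8: SET count = 30): {count=30}
  after event 2 (t=16: INC total by 9): {count=30, total=9}
  after event 3 (t=17: SET total = 34): {count=30, total=34}
  after event 4 (t=26: DEC total by 5): {count=30, total=29}

Answer: {count=30, total=29}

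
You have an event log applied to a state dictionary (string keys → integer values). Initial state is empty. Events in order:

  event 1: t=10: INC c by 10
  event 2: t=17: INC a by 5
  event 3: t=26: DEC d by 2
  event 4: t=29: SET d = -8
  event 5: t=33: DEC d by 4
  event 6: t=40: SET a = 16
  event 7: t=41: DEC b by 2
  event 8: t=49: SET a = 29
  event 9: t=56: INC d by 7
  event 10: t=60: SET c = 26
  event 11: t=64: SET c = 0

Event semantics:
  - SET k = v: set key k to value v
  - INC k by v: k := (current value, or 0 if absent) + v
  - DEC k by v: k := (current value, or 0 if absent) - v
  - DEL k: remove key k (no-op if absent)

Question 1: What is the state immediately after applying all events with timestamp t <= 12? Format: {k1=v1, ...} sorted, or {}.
Answer: {c=10}

Derivation:
Apply events with t <= 12 (1 events):
  after event 1 (t=10: INC c by 10): {c=10}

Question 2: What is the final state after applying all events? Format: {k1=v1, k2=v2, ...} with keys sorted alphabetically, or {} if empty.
  after event 1 (t=10: INC c by 10): {c=10}
  after event 2 (t=17: INC a by 5): {a=5, c=10}
  after event 3 (t=26: DEC d by 2): {a=5, c=10, d=-2}
  after event 4 (t=29: SET d = -8): {a=5, c=10, d=-8}
  after event 5 (t=33: DEC d by 4): {a=5, c=10, d=-12}
  after event 6 (t=40: SET a = 16): {a=16, c=10, d=-12}
  after event 7 (t=41: DEC b by 2): {a=16, b=-2, c=10, d=-12}
  after event 8 (t=49: SET a = 29): {a=29, b=-2, c=10, d=-12}
  after event 9 (t=56: INC d by 7): {a=29, b=-2, c=10, d=-5}
  after event 10 (t=60: SET c = 26): {a=29, b=-2, c=26, d=-5}
  after event 11 (t=64: SET c = 0): {a=29, b=-2, c=0, d=-5}

Answer: {a=29, b=-2, c=0, d=-5}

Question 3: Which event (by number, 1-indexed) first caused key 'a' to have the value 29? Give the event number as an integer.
Looking for first event where a becomes 29:
  event 2: a = 5
  event 3: a = 5
  event 4: a = 5
  event 5: a = 5
  event 6: a = 16
  event 7: a = 16
  event 8: a 16 -> 29  <-- first match

Answer: 8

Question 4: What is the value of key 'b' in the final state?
Track key 'b' through all 11 events:
  event 1 (t=10: INC c by 10): b unchanged
  event 2 (t=17: INC a by 5): b unchanged
  event 3 (t=26: DEC d by 2): b unchanged
  event 4 (t=29: SET d = -8): b unchanged
  event 5 (t=33: DEC d by 4): b unchanged
  event 6 (t=40: SET a = 16): b unchanged
  event 7 (t=41: DEC b by 2): b (absent) -> -2
  event 8 (t=49: SET a = 29): b unchanged
  event 9 (t=56: INC d by 7): b unchanged
  event 10 (t=60: SET c = 26): b unchanged
  event 11 (t=64: SET c = 0): b unchanged
Final: b = -2

Answer: -2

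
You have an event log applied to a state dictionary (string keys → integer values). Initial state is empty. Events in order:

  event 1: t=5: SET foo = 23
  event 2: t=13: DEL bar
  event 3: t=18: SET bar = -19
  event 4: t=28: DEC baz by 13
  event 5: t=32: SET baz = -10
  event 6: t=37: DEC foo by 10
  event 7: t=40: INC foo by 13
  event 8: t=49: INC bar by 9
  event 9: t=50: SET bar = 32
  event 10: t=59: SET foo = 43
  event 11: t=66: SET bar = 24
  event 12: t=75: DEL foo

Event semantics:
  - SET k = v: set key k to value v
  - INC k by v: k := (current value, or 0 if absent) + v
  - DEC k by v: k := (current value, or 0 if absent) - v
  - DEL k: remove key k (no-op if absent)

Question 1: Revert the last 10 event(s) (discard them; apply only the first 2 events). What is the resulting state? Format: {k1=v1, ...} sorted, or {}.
Answer: {foo=23}

Derivation:
Keep first 2 events (discard last 10):
  after event 1 (t=5: SET foo = 23): {foo=23}
  after event 2 (t=13: DEL bar): {foo=23}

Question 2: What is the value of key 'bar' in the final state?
Track key 'bar' through all 12 events:
  event 1 (t=5: SET foo = 23): bar unchanged
  event 2 (t=13: DEL bar): bar (absent) -> (absent)
  event 3 (t=18: SET bar = -19): bar (absent) -> -19
  event 4 (t=28: DEC baz by 13): bar unchanged
  event 5 (t=32: SET baz = -10): bar unchanged
  event 6 (t=37: DEC foo by 10): bar unchanged
  event 7 (t=40: INC foo by 13): bar unchanged
  event 8 (t=49: INC bar by 9): bar -19 -> -10
  event 9 (t=50: SET bar = 32): bar -10 -> 32
  event 10 (t=59: SET foo = 43): bar unchanged
  event 11 (t=66: SET bar = 24): bar 32 -> 24
  event 12 (t=75: DEL foo): bar unchanged
Final: bar = 24

Answer: 24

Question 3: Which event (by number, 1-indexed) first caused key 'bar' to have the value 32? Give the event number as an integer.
Looking for first event where bar becomes 32:
  event 3: bar = -19
  event 4: bar = -19
  event 5: bar = -19
  event 6: bar = -19
  event 7: bar = -19
  event 8: bar = -10
  event 9: bar -10 -> 32  <-- first match

Answer: 9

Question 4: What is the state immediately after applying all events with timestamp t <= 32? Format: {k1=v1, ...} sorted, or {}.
Answer: {bar=-19, baz=-10, foo=23}

Derivation:
Apply events with t <= 32 (5 events):
  after event 1 (t=5: SET foo = 23): {foo=23}
  after event 2 (t=13: DEL bar): {foo=23}
  after event 3 (t=18: SET bar = -19): {bar=-19, foo=23}
  after event 4 (t=28: DEC baz by 13): {bar=-19, baz=-13, foo=23}
  after event 5 (t=32: SET baz = -10): {bar=-19, baz=-10, foo=23}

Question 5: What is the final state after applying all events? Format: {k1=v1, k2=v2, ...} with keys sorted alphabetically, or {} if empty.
Answer: {bar=24, baz=-10}

Derivation:
  after event 1 (t=5: SET foo = 23): {foo=23}
  after event 2 (t=13: DEL bar): {foo=23}
  after event 3 (t=18: SET bar = -19): {bar=-19, foo=23}
  after event 4 (t=28: DEC baz by 13): {bar=-19, baz=-13, foo=23}
  after event 5 (t=32: SET baz = -10): {bar=-19, baz=-10, foo=23}
  after event 6 (t=37: DEC foo by 10): {bar=-19, baz=-10, foo=13}
  after event 7 (t=40: INC foo by 13): {bar=-19, baz=-10, foo=26}
  after event 8 (t=49: INC bar by 9): {bar=-10, baz=-10, foo=26}
  after event 9 (t=50: SET bar = 32): {bar=32, baz=-10, foo=26}
  after event 10 (t=59: SET foo = 43): {bar=32, baz=-10, foo=43}
  after event 11 (t=66: SET bar = 24): {bar=24, baz=-10, foo=43}
  after event 12 (t=75: DEL foo): {bar=24, baz=-10}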